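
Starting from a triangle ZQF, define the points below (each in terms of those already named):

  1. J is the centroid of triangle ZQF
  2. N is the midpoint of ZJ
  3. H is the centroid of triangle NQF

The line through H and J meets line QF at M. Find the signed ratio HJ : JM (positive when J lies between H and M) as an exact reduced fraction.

HJ:JM = -1/3

Work in coordinates with Z = (0, 0), Q = (1, 0), F = (0, 1).
1. J is the centroid of triangle ZQF ⇒ J = (1/3, 1/3)
2. N is the midpoint of ZJ ⇒ N = (1/6, 1/6)
3. H is the centroid of triangle NQF ⇒ H = (7/18, 7/18)
line HJ meets QF at M = (1/2, 1/2)
J = H + t·(M−H) with t = -1/2, so HJ:JM = -1/2:3/2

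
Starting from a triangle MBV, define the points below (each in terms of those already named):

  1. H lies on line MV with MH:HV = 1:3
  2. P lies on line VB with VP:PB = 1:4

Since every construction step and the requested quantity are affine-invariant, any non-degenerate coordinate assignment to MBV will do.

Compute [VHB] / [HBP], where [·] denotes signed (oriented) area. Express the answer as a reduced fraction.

[VHB]:[HBP] = 5/4

Set M = (0, 0), B = (1, 0), V = (0, 1); any affine frame gives the same invariant.
1. H lies on line MV with MH:HV = 1:3 ⇒ H = (0, 1/4)
2. P lies on line VB with VP:PB = 1:4 ⇒ P = (1/5, 4/5)
2·[VHB] = 3/4, 2·[HBP] = 3/5
[VHB]:[HBP] = 3/4:3/5 = 5/4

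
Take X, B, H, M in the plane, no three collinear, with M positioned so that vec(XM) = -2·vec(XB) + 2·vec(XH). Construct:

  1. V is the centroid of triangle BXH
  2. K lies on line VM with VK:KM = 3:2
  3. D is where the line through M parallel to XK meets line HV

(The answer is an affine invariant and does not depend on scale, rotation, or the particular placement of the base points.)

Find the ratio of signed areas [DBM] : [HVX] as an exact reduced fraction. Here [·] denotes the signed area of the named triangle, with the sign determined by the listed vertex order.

[DBM]:[HVX] = -21

Choose coordinates X = (0, 0), B = (1, 0), H = (0, 1), M = (-2, 2).
1. V is the centroid of triangle BXH ⇒ V = (1/3, 1/3)
2. K lies on line VM with VK:KM = 3:2 ⇒ K = (-16/15, 4/3)
3. D is where the line through M parallel to XK meets line HV ⇒ D = (2, -3)
2·[DBM] = 7, 2·[HVX] = -1/3
[DBM]:[HVX] = 7:-1/3 = -21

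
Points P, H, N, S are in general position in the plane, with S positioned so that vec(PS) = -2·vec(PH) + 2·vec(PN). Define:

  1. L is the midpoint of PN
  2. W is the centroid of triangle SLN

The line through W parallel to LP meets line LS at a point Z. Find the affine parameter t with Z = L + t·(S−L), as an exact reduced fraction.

Work in coordinates with P = (0, 0), H = (1, 0), N = (0, 1), S = (-2, 2).
1. L is the midpoint of PN ⇒ L = (0, 1/2)
2. W is the centroid of triangle SLN ⇒ W = (-2/3, 7/6)
through W parallel to LP: direction (0, -1/2); meets LS at Z = (-2/3, 1)
Z = L + t·(S−L) with t = 1/3

t = 1/3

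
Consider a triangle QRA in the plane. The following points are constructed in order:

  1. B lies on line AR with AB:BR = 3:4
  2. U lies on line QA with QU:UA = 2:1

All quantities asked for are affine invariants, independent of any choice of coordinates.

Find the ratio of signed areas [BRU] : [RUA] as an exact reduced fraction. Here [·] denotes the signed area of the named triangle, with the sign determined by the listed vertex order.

Choose coordinates Q = (0, 0), R = (1, 0), A = (0, 1).
1. B lies on line AR with AB:BR = 3:4 ⇒ B = (3/7, 4/7)
2. U lies on line QA with QU:UA = 2:1 ⇒ U = (0, 2/3)
2·[BRU] = -4/21, 2·[RUA] = -1/3
[BRU]:[RUA] = -4/21:-1/3 = 4/7

[BRU]:[RUA] = 4/7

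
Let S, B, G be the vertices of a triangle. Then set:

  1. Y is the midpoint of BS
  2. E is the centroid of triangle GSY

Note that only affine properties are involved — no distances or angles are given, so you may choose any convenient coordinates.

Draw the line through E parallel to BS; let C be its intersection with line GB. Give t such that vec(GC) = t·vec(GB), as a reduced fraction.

Assign S = (0, 0), B = (1, 0), G = (0, 1) — the answer is frame-independent, so this choice is without loss of generality.
1. Y is the midpoint of BS ⇒ Y = (1/2, 0)
2. E is the centroid of triangle GSY ⇒ E = (1/6, 1/3)
through E parallel to BS: direction (-1, 0); meets GB at C = (2/3, 1/3)
C = G + t·(B−G) with t = 2/3

t = 2/3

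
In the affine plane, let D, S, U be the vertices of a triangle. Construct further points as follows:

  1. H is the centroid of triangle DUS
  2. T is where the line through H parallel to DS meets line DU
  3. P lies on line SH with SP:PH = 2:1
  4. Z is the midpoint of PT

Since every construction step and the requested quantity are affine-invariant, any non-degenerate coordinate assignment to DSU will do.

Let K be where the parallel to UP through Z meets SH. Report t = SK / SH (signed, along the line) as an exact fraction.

t = 11/9

Work in coordinates with D = (0, 0), S = (1, 0), U = (0, 1).
1. H is the centroid of triangle DUS ⇒ H = (1/3, 1/3)
2. T is where the line through H parallel to DS meets line DU ⇒ T = (0, 1/3)
3. P lies on line SH with SP:PH = 2:1 ⇒ P = (5/9, 2/9)
4. Z is the midpoint of PT ⇒ Z = (5/18, 5/18)
through Z parallel to UP: direction (5/9, -7/9); meets SH at K = (5/27, 11/27)
K = S + t·(H−S) with t = 11/9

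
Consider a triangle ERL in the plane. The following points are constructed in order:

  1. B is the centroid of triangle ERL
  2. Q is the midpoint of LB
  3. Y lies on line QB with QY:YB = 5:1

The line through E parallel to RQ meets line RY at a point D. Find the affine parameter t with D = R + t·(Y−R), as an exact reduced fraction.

Set E = (0, 0), R = (1, 0), L = (0, 1); any affine frame gives the same invariant.
1. B is the centroid of triangle ERL ⇒ B = (1/3, 1/3)
2. Q is the midpoint of LB ⇒ Q = (1/6, 2/3)
3. Y lies on line QB with QY:YB = 5:1 ⇒ Y = (11/36, 7/18)
through E parallel to RQ: direction (-5/6, 2/3); meets RY at D = (-7/3, 28/15)
D = R + t·(Y−R) with t = 24/5

t = 24/5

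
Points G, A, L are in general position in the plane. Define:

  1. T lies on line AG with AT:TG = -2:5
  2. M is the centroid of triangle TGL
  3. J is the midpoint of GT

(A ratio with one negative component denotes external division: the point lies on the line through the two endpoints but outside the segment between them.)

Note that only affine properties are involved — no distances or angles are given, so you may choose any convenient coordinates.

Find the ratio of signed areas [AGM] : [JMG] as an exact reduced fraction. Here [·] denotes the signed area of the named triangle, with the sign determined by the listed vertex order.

[AGM]:[JMG] = -6/5

Set G = (0, 0), A = (1, 0), L = (0, 1); any affine frame gives the same invariant.
1. T lies on line AG with AT:TG = -2:5 ⇒ T = (5/3, 0)
2. M is the centroid of triangle TGL ⇒ M = (5/9, 1/3)
3. J is the midpoint of GT ⇒ J = (5/6, 0)
2·[AGM] = -1/3, 2·[JMG] = 5/18
[AGM]:[JMG] = -1/3:5/18 = -6/5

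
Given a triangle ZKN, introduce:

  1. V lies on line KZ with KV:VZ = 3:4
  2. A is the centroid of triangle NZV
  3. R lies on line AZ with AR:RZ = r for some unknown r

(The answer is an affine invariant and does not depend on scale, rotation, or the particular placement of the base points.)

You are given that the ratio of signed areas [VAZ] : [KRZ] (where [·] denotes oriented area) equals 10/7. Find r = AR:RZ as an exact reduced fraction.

r = 3/2

Choose coordinates Z = (0, 0), K = (1, 0), N = (0, 1).
1. V lies on line KZ with KV:VZ = 3:4 ⇒ V = (4/7, 0)
2. A is the centroid of triangle NZV ⇒ A = (4/21, 1/3)
3. With AR:RZ = r, write λ = r/(r+1) so R = A + λ·(Z−A); R is affine-linear in λ
Every point depending on R is an affine combination of R and λ-independent points, so each such coordinate is linear in λ; the λ² term in each signed area is a multiple of (Z−A)×(Z−A) = 0, so 2·[VAZ] and 2·[KRZ] are each linear in λ. Evaluating at λ=0 and λ=1:
  2·[VAZ] = 4/21,   2·[KRZ] = -1/3·λ + 1/3
So [VAZ]:[KRZ] = (4/21) / (-1/3·λ + 1/3). Setting this equal to 10/7:
  4/21 = 10/7·(-1/3·λ + 1/3)  ⇒  λ = 3/5
Then r = λ/(1−λ) = (3/5)/(2/5) = 3/2. Check: with r = 3/2, R = (8/105, 2/15) and [VAZ]:[KRZ] = 10/7 as required.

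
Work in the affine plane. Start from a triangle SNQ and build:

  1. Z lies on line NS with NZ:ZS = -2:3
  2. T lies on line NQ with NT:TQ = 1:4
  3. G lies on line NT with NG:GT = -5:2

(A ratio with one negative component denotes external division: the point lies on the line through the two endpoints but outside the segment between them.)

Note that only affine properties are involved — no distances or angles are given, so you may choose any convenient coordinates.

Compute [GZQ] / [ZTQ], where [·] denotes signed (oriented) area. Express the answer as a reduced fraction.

Choose coordinates S = (0, 0), N = (1, 0), Q = (0, 1).
1. Z lies on line NS with NZ:ZS = -2:3 ⇒ Z = (3, 0)
2. T lies on line NQ with NT:TQ = 1:4 ⇒ T = (4/5, 1/5)
3. G lies on line NT with NG:GT = -5:2 ⇒ G = (2/3, 1/3)
2·[GZQ] = 4/3, 2·[ZTQ] = -8/5
[GZQ]:[ZTQ] = 4/3:-8/5 = -5/6

[GZQ]:[ZTQ] = -5/6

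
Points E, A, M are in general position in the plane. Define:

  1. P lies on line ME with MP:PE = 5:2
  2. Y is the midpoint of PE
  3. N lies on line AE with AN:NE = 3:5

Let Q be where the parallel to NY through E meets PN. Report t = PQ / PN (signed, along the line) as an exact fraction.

t = 2

Work in coordinates with E = (0, 0), A = (1, 0), M = (0, 1).
1. P lies on line ME with MP:PE = 5:2 ⇒ P = (0, 2/7)
2. Y is the midpoint of PE ⇒ Y = (0, 1/7)
3. N lies on line AE with AN:NE = 3:5 ⇒ N = (5/8, 0)
through E parallel to NY: direction (-5/8, 1/7); meets PN at Q = (5/4, -2/7)
Q = P + t·(N−P) with t = 2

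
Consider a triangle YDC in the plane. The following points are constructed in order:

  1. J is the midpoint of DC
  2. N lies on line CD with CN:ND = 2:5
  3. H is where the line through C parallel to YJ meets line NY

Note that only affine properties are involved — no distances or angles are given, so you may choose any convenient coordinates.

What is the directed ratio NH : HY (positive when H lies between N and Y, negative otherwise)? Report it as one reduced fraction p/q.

NH:HY = -4/7

Choose coordinates Y = (0, 0), D = (1, 0), C = (0, 1).
1. J is the midpoint of DC ⇒ J = (1/2, 1/2)
2. N lies on line CD with CN:ND = 2:5 ⇒ N = (2/7, 5/7)
3. H is where the line through C parallel to YJ meets line NY ⇒ H = (2/3, 5/3)
H = N + t·(Y−N) with t = -4/3, so NH:HY = t:(1−t) = -4/3:7/3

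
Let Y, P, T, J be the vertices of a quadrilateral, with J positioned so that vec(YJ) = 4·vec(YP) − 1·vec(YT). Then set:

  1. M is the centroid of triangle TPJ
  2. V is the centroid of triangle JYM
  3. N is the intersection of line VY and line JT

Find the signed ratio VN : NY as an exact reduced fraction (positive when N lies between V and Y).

VN:NY = -7/18

Work in coordinates with Y = (0, 0), P = (1, 0), T = (0, 1), J = (4, -1).
1. M is the centroid of triangle TPJ ⇒ M = (5/3, 0)
2. V is the centroid of triangle JYM ⇒ V = (17/9, -1/3)
3. N is the intersection of line VY and line JT ⇒ N = (34/11, -6/11)
N = V + t·(Y−V) with t = -7/11, so VN:NY = t:(1−t) = -7/11:18/11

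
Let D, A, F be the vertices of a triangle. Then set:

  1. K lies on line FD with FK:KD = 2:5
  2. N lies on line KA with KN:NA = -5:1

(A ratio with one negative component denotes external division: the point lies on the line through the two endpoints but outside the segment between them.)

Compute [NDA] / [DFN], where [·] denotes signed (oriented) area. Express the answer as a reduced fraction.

Set D = (0, 0), A = (1, 0), F = (0, 1); any affine frame gives the same invariant.
1. K lies on line FD with FK:KD = 2:5 ⇒ K = (0, 5/7)
2. N lies on line KA with KN:NA = -5:1 ⇒ N = (5/4, -5/28)
2·[NDA] = -5/28, 2·[DFN] = -5/4
[NDA]:[DFN] = -5/28:-5/4 = 1/7

[NDA]:[DFN] = 1/7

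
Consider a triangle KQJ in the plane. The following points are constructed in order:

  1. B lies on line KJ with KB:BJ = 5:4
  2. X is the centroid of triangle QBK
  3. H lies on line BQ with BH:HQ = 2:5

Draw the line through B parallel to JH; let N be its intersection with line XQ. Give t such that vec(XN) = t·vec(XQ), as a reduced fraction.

t = -3/11

Choose coordinates K = (0, 0), Q = (1, 0), J = (0, 1).
1. B lies on line KJ with KB:BJ = 5:4 ⇒ B = (0, 5/9)
2. X is the centroid of triangle QBK ⇒ X = (1/3, 5/27)
3. H lies on line BQ with BH:HQ = 2:5 ⇒ H = (2/7, 25/63)
through B parallel to JH: direction (2/7, -38/63); meets XQ at N = (5/33, 70/297)
N = X + t·(Q−X) with t = -3/11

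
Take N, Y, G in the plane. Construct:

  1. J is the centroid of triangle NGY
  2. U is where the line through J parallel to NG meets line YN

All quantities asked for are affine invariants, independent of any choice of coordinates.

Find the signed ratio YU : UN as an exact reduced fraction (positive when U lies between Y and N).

Set N = (0, 0), Y = (1, 0), G = (0, 1); any affine frame gives the same invariant.
1. J is the centroid of triangle NGY ⇒ J = (1/3, 1/3)
2. U is where the line through J parallel to NG meets line YN ⇒ U = (1/3, 0)
U = Y + t·(N−Y) with t = 2/3, so YU:UN = t:(1−t) = 2/3:1/3

YU:UN = 2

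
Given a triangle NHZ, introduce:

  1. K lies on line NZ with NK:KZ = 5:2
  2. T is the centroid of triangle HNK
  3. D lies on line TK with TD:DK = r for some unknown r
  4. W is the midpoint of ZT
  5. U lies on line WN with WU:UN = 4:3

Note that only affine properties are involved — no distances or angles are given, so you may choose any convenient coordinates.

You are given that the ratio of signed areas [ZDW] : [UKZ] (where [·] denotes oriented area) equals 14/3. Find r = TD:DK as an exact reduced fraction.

Work in coordinates with N = (0, 0), H = (1, 0), Z = (0, 1).
1. K lies on line NZ with NK:KZ = 5:2 ⇒ K = (0, 5/7)
2. T is the centroid of triangle HNK ⇒ T = (1/3, 5/21)
3. With TD:DK = r, write λ = r/(r+1) so D = T + λ·(K−T); D is affine-linear in λ
4. W is the midpoint of ZT ⇒ W = (1/6, 13/21)
5. U lies on line WN with WU:UN = 4:3 ⇒ U = (1/14, 13/49)
Every point depending on D is an affine combination of D and λ-independent points, so each such coordinate is linear in λ; the λ² term in each signed area is a multiple of (K−T)×(K−T) = 0, so 2·[ZDW] and 2·[UKZ] are each linear in λ. Evaluating at λ=0 and λ=1:
  2·[ZDW] = 1/21·λ,   2·[UKZ] = -1/49
So [ZDW]:[UKZ] = (1/21·λ) / (-1/49). Setting this equal to 14/3:
  1/21·λ = 14/3·(-1/49)  ⇒  λ = -2
Then r = λ/(1−λ) = (-2)/(3) = -2/3. Check: with r = -2/3, D = (1, -5/7) and [ZDW]:[UKZ] = 14/3 as required.

r = -2/3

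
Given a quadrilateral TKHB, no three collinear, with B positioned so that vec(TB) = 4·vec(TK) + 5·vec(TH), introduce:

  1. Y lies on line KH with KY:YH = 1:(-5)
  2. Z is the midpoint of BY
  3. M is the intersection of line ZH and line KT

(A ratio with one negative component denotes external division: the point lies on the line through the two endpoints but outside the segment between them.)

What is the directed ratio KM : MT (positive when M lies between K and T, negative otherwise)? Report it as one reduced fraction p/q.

Choose coordinates T = (0, 0), K = (1, 0), H = (0, 1), B = (4, 5).
1. Y lies on line KH with KY:YH = 1:(-5) ⇒ Y = (5/4, -1/4)
2. Z is the midpoint of BY ⇒ Z = (21/8, 19/8)
3. M is the intersection of line ZH and line KT ⇒ M = (-21/11, 0)
M = K + t·(T−K) with t = 32/11, so KM:MT = t:(1−t) = 32/11:-21/11

KM:MT = -32/21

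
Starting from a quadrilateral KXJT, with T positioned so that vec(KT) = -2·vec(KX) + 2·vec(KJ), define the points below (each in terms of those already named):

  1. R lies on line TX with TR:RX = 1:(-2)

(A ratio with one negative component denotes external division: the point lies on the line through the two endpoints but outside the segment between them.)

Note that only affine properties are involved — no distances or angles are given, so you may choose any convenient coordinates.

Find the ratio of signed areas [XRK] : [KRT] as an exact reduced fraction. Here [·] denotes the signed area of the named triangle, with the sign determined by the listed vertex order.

[XRK]:[KRT] = -2

Set K = (0, 0), X = (1, 0), J = (0, 1), T = (-2, 2); any affine frame gives the same invariant.
1. R lies on line TX with TR:RX = 1:(-2) ⇒ R = (-5, 4)
2·[XRK] = 4, 2·[KRT] = -2
[XRK]:[KRT] = 4:-2 = -2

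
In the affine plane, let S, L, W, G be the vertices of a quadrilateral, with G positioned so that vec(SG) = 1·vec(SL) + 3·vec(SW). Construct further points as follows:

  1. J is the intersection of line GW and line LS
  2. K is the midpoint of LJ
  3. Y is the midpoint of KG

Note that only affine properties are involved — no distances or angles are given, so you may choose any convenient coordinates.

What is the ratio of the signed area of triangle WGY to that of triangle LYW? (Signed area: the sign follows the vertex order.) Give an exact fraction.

Choose coordinates S = (0, 0), L = (1, 0), W = (0, 1), G = (1, 3).
1. J is the intersection of line GW and line LS ⇒ J = (-1/2, 0)
2. K is the midpoint of LJ ⇒ K = (1/4, 0)
3. Y is the midpoint of KG ⇒ Y = (5/8, 3/2)
2·[WGY] = -3/4, 2·[LYW] = 9/8
[WGY]:[LYW] = -3/4:9/8 = -2/3

[WGY]:[LYW] = -2/3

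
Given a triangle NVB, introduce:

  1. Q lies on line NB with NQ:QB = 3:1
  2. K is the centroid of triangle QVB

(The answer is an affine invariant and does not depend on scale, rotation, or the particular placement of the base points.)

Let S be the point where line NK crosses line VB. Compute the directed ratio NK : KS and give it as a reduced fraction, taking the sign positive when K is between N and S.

Choose coordinates N = (0, 0), V = (1, 0), B = (0, 1).
1. Q lies on line NB with NQ:QB = 3:1 ⇒ Q = (0, 3/4)
2. K is the centroid of triangle QVB ⇒ K = (1/3, 7/12)
line NK meets VB at S = (4/11, 7/11)
K = N + t·(S−N) with t = 11/12, so NK:KS = 11/12:1/12

NK:KS = 11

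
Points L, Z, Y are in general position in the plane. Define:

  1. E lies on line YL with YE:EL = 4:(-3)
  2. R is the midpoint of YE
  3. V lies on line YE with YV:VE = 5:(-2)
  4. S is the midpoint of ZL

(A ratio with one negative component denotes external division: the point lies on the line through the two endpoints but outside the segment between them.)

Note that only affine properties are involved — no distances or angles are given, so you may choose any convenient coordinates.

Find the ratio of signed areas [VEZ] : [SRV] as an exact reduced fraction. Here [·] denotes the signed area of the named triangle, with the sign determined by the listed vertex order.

Assign L = (0, 0), Z = (1, 0), Y = (0, 1) — the answer is frame-independent, so this choice is without loss of generality.
1. E lies on line YL with YE:EL = 4:(-3) ⇒ E = (0, -3)
2. R is the midpoint of YE ⇒ R = (0, -1)
3. V lies on line YE with YV:VE = 5:(-2) ⇒ V = (0, -17/3)
4. S is the midpoint of ZL ⇒ S = (1/2, 0)
2·[VEZ] = -8/3, 2·[SRV] = 7/3
[VEZ]:[SRV] = -8/3:7/3 = -8/7

[VEZ]:[SRV] = -8/7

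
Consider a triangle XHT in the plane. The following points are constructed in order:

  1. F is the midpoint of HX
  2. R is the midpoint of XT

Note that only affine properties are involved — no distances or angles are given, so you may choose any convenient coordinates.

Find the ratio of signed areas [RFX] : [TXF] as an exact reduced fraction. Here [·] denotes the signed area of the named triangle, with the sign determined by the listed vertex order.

[RFX]:[TXF] = -1/2

Work in coordinates with X = (0, 0), H = (1, 0), T = (0, 1).
1. F is the midpoint of HX ⇒ F = (1/2, 0)
2. R is the midpoint of XT ⇒ R = (0, 1/2)
2·[RFX] = -1/4, 2·[TXF] = 1/2
[RFX]:[TXF] = -1/4:1/2 = -1/2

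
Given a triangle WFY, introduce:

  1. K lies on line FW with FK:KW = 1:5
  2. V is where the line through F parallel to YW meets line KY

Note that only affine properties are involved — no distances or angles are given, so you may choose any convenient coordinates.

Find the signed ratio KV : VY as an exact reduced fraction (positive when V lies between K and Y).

Choose coordinates W = (0, 0), F = (1, 0), Y = (0, 1).
1. K lies on line FW with FK:KW = 1:5 ⇒ K = (5/6, 0)
2. V is where the line through F parallel to YW meets line KY ⇒ V = (1, -1/5)
V = K + t·(Y−K) with t = -1/5, so KV:VY = t:(1−t) = -1/5:6/5

KV:VY = -1/6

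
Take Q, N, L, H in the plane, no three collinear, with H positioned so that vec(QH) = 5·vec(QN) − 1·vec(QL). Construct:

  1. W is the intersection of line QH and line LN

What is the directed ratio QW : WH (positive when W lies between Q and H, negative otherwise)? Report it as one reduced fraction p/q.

QW:WH = 1/3

Choose coordinates Q = (0, 0), N = (1, 0), L = (0, 1), H = (5, -1).
1. W is the intersection of line QH and line LN ⇒ W = (5/4, -1/4)
W = Q + t·(H−Q) with t = 1/4, so QW:WH = t:(1−t) = 1/4:3/4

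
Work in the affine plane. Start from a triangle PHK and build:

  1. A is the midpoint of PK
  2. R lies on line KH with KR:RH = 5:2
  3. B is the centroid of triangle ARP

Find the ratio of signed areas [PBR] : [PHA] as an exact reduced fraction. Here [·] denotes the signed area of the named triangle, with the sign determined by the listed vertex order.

Work in coordinates with P = (0, 0), H = (1, 0), K = (0, 1).
1. A is the midpoint of PK ⇒ A = (0, 1/2)
2. R lies on line KH with KR:RH = 5:2 ⇒ R = (5/7, 2/7)
3. B is the centroid of triangle ARP ⇒ B = (5/21, 11/42)
2·[PBR] = -5/42, 2·[PHA] = 1/2
[PBR]:[PHA] = -5/42:1/2 = -5/21

[PBR]:[PHA] = -5/21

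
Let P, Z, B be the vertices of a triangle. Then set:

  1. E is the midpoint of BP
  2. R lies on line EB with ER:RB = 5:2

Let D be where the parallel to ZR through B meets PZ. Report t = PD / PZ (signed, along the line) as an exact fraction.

t = 7/6

Assign P = (0, 0), Z = (1, 0), B = (0, 1) — the answer is frame-independent, so this choice is without loss of generality.
1. E is the midpoint of BP ⇒ E = (0, 1/2)
2. R lies on line EB with ER:RB = 5:2 ⇒ R = (0, 6/7)
through B parallel to ZR: direction (-1, 6/7); meets PZ at D = (7/6, 0)
D = P + t·(Z−P) with t = 7/6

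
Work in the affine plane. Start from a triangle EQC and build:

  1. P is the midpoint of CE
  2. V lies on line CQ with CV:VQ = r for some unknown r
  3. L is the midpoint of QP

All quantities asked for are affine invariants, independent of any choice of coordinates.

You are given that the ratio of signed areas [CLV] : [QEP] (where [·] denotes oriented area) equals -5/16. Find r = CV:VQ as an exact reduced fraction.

Work in coordinates with E = (0, 0), Q = (1, 0), C = (0, 1).
1. P is the midpoint of CE ⇒ P = (0, 1/2)
2. With CV:VQ = r, write λ = r/(r+1) so V = C + λ·(Q−C); V is affine-linear in λ
3. L is the midpoint of QP ⇒ L = (1/2, 1/4)
Every point depending on V is an affine combination of V and λ-independent points, so each such coordinate is linear in λ; the λ² term in each signed area is a multiple of (Q−C)×(Q−C) = 0, so 2·[CLV] and 2·[QEP] are each linear in λ. Evaluating at λ=0 and λ=1:
  2·[CLV] = 1/4·λ,   2·[QEP] = -1/2
So [CLV]:[QEP] = (1/4·λ) / (-1/2). Setting this equal to -5/16:
  1/4·λ = -5/16·(-1/2)  ⇒  λ = 5/8
Then r = λ/(1−λ) = (5/8)/(3/8) = 5/3. Check: with r = 5/3, V = (5/8, 3/8) and [CLV]:[QEP] = -5/16 as required.

r = 5/3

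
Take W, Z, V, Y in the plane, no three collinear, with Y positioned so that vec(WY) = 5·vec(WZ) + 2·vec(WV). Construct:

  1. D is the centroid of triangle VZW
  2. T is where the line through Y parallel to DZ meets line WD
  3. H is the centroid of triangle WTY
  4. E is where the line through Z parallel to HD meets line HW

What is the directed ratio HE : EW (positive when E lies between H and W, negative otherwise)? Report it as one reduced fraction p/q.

Set W = (0, 0), Z = (1, 0), V = (0, 1), Y = (5, 2); any affine frame gives the same invariant.
1. D is the centroid of triangle VZW ⇒ D = (1/3, 1/3)
2. T is where the line through Y parallel to DZ meets line WD ⇒ T = (3, 3)
3. H is the centroid of triangle WTY ⇒ H = (8/3, 5/3)
4. E is where the line through Z parallel to HD meets line HW ⇒ E = (-32/3, -20/3)
E = H + t·(W−H) with t = 5, so HE:EW = t:(1−t) = 5:-4

HE:EW = -5/4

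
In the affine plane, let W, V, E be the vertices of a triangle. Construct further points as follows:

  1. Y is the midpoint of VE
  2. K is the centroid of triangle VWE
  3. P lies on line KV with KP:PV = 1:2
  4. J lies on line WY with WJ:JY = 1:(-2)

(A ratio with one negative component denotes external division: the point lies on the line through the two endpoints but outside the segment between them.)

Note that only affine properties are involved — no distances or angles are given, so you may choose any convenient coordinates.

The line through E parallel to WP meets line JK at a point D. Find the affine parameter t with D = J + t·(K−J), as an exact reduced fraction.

Set W = (0, 0), V = (1, 0), E = (0, 1); any affine frame gives the same invariant.
1. Y is the midpoint of VE ⇒ Y = (1/2, 1/2)
2. K is the centroid of triangle VWE ⇒ K = (1/3, 1/3)
3. P lies on line KV with KP:PV = 1:2 ⇒ P = (5/9, 2/9)
4. J lies on line WY with WJ:JY = 1:(-2) ⇒ J = (-1/2, -1/2)
through E parallel to WP: direction (5/9, 2/9); meets JK at D = (5/3, 5/3)
D = J + t·(K−J) with t = 13/5

t = 13/5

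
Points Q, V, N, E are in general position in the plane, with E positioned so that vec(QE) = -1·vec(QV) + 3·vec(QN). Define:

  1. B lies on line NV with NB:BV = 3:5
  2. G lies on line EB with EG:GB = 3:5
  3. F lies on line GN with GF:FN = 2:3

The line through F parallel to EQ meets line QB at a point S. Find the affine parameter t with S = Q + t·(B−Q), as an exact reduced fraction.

Choose coordinates Q = (0, 0), V = (1, 0), N = (0, 1), E = (-1, 3).
1. B lies on line NV with NB:BV = 3:5 ⇒ B = (3/8, 5/8)
2. G lies on line EB with EG:GB = 3:5 ⇒ G = (-31/64, 135/64)
3. F lies on line GN with GF:FN = 2:3 ⇒ F = (-93/320, 533/320)
through F parallel to EQ: direction (1, -3); meets QB at S = (381/2240, 127/448)
S = Q + t·(B−Q) with t = 127/280

t = 127/280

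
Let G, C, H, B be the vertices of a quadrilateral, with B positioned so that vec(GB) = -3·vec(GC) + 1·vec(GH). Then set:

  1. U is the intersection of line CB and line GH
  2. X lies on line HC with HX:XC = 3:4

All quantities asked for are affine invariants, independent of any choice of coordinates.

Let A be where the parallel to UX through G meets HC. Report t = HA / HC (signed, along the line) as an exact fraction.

Assign G = (0, 0), C = (1, 0), H = (0, 1), B = (-3, 1) — the answer is frame-independent, so this choice is without loss of generality.
1. U is the intersection of line CB and line GH ⇒ U = (0, 1/4)
2. X lies on line HC with HX:XC = 3:4 ⇒ X = (3/7, 4/7)
through G parallel to UX: direction (3/7, 9/28); meets HC at A = (4/7, 3/7)
A = H + t·(C−H) with t = 4/7

t = 4/7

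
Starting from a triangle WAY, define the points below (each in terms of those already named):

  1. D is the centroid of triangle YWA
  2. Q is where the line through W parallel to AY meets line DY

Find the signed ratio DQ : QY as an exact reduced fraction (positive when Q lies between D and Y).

DQ:QY = -2/3

Choose coordinates W = (0, 0), A = (1, 0), Y = (0, 1).
1. D is the centroid of triangle YWA ⇒ D = (1/3, 1/3)
2. Q is where the line through W parallel to AY meets line DY ⇒ Q = (1, -1)
Q = D + t·(Y−D) with t = -2, so DQ:QY = t:(1−t) = -2:3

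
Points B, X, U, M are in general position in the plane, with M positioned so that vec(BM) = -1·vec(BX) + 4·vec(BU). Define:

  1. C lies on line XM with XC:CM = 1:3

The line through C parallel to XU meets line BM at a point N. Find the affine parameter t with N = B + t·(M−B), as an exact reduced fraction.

Work in coordinates with B = (0, 0), X = (1, 0), U = (0, 1), M = (-1, 4).
1. C lies on line XM with XC:CM = 1:3 ⇒ C = (1/2, 1)
through C parallel to XU: direction (-1, 1); meets BM at N = (-1/2, 2)
N = B + t·(M−B) with t = 1/2

t = 1/2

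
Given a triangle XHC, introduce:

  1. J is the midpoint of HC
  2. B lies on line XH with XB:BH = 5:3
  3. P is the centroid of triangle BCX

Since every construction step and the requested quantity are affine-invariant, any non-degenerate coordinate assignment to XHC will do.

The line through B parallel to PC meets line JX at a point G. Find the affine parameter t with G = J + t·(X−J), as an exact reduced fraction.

t = 1/21

Work in coordinates with X = (0, 0), H = (1, 0), C = (0, 1).
1. J is the midpoint of HC ⇒ J = (1/2, 1/2)
2. B lies on line XH with XB:BH = 5:3 ⇒ B = (5/8, 0)
3. P is the centroid of triangle BCX ⇒ P = (5/24, 1/3)
through B parallel to PC: direction (-5/24, 2/3); meets JX at G = (10/21, 10/21)
G = J + t·(X−J) with t = 1/21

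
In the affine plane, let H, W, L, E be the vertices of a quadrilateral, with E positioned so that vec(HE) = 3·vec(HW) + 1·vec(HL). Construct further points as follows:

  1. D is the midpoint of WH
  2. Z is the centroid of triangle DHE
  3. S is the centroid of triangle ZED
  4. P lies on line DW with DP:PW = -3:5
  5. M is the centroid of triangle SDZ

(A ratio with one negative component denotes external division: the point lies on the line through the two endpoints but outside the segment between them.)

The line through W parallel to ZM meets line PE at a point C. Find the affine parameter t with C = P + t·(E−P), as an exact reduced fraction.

Work in coordinates with H = (0, 0), W = (1, 0), L = (0, 1), E = (3, 1).
1. D is the midpoint of WH ⇒ D = (1/2, 0)
2. Z is the centroid of triangle DHE ⇒ Z = (7/6, 1/3)
3. S is the centroid of triangle ZED ⇒ S = (14/9, 4/9)
4. P lies on line DW with DP:PW = -3:5 ⇒ P = (-1/4, 0)
5. M is the centroid of triangle SDZ ⇒ M = (29/27, 7/27)
through W parallel to ZM: direction (-5/54, -2/27); meets PE at C = (57/32, 5/8)
C = P + t·(E−P) with t = 5/8

t = 5/8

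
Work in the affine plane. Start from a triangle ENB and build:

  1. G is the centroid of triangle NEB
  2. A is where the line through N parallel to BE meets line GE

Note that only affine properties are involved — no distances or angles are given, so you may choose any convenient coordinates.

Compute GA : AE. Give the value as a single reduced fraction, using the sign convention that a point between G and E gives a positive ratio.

GA:AE = -2/3

Choose coordinates E = (0, 0), N = (1, 0), B = (0, 1).
1. G is the centroid of triangle NEB ⇒ G = (1/3, 1/3)
2. A is where the line through N parallel to BE meets line GE ⇒ A = (1, 1)
A = G + t·(E−G) with t = -2, so GA:AE = t:(1−t) = -2:3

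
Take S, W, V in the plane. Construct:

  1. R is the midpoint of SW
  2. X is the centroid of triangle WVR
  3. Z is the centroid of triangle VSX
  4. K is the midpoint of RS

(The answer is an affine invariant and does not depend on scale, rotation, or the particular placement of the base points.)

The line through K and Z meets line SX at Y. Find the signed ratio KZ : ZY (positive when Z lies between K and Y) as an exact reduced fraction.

KZ:ZY = -3/2

Choose coordinates S = (0, 0), W = (1, 0), V = (0, 1).
1. R is the midpoint of SW ⇒ R = (1/2, 0)
2. X is the centroid of triangle WVR ⇒ X = (1/2, 1/3)
3. Z is the centroid of triangle VSX ⇒ Z = (1/6, 4/9)
4. K is the midpoint of RS ⇒ K = (1/4, 0)
line KZ meets SX at Y = (2/9, 4/27)
Z = K + t·(Y−K) with t = 3, so KZ:ZY = 3:-2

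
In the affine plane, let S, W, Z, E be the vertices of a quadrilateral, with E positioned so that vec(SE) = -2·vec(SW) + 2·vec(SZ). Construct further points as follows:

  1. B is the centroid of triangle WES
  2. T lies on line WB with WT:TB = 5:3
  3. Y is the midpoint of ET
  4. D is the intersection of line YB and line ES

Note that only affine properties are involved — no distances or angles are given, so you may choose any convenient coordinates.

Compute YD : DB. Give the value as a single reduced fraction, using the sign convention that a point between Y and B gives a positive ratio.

Choose coordinates S = (0, 0), W = (1, 0), Z = (0, 1), E = (-2, 2).
1. B is the centroid of triangle WES ⇒ B = (-1/3, 2/3)
2. T lies on line WB with WT:TB = 5:3 ⇒ T = (1/6, 5/12)
3. Y is the midpoint of ET ⇒ Y = (-11/12, 29/24)
4. D is the intersection of line YB and line ES ⇒ D = (-5, 5)
D = Y + t·(B−Y) with t = -7, so YD:DB = t:(1−t) = -7:8

YD:DB = -7/8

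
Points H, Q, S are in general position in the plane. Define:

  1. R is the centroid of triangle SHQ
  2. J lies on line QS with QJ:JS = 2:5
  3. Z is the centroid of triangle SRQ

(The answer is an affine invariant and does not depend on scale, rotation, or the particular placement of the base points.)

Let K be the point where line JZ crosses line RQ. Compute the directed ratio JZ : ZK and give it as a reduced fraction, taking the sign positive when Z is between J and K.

Assign H = (0, 0), Q = (1, 0), S = (0, 1) — the answer is frame-independent, so this choice is without loss of generality.
1. R is the centroid of triangle SHQ ⇒ R = (1/3, 1/3)
2. J lies on line QS with QJ:JS = 2:5 ⇒ J = (5/7, 2/7)
3. Z is the centroid of triangle SRQ ⇒ Z = (4/9, 4/9)
line JZ meets RQ at K = (7/3, -2/3)
Z = J + t·(K−J) with t = -1/6, so JZ:ZK = -1/6:7/6

JZ:ZK = -1/7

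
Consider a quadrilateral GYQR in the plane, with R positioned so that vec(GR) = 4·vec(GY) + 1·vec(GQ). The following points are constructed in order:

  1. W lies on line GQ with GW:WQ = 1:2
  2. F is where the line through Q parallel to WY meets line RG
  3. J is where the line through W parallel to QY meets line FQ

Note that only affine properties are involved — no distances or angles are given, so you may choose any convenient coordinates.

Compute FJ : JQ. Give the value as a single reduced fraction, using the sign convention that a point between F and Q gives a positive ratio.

FJ:JQ = -19/7

Choose coordinates G = (0, 0), Y = (1, 0), Q = (0, 1), R = (4, 1).
1. W lies on line GQ with GW:WQ = 1:2 ⇒ W = (0, 1/3)
2. F is where the line through Q parallel to WY meets line RG ⇒ F = (12/7, 3/7)
3. J is where the line through W parallel to QY meets line FQ ⇒ J = (-1, 4/3)
J = F + t·(Q−F) with t = 19/12, so FJ:JQ = t:(1−t) = 19/12:-7/12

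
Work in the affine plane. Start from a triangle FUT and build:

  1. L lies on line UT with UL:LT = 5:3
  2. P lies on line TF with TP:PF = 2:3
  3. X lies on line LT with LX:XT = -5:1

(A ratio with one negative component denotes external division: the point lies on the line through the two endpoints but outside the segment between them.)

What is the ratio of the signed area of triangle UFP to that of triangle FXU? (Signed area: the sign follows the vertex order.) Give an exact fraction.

Work in coordinates with F = (0, 0), U = (1, 0), T = (0, 1).
1. L lies on line UT with UL:LT = 5:3 ⇒ L = (3/8, 5/8)
2. P lies on line TF with TP:PF = 2:3 ⇒ P = (0, 3/5)
3. X lies on line LT with LX:XT = -5:1 ⇒ X = (-3/32, 35/32)
2·[UFP] = -3/5, 2·[FXU] = -35/32
[UFP]:[FXU] = -3/5:-35/32 = 96/175

[UFP]:[FXU] = 96/175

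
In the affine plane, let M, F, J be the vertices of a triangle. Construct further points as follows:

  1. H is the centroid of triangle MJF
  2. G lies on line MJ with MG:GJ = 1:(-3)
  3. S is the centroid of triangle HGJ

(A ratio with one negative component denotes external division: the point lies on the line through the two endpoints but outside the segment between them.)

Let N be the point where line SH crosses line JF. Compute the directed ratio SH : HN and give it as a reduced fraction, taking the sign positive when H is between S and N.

SH:HN = 5/6

Choose coordinates M = (0, 0), F = (1, 0), J = (0, 1).
1. H is the centroid of triangle MJF ⇒ H = (1/3, 1/3)
2. G lies on line MJ with MG:GJ = 1:(-3) ⇒ G = (0, -1/2)
3. S is the centroid of triangle HGJ ⇒ S = (1/9, 5/18)
line SH meets JF at N = (3/5, 2/5)
H = S + t·(N−S) with t = 5/11, so SH:HN = 5/11:6/11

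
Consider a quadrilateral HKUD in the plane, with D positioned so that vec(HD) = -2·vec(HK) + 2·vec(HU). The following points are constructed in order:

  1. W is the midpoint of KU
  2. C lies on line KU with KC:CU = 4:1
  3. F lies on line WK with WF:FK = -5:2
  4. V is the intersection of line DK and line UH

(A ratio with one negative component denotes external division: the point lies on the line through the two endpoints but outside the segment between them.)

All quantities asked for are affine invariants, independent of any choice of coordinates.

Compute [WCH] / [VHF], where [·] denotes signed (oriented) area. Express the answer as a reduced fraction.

[WCH]:[VHF] = 27/80

Set H = (0, 0), K = (1, 0), U = (0, 1), D = (-2, 2); any affine frame gives the same invariant.
1. W is the midpoint of KU ⇒ W = (1/2, 1/2)
2. C lies on line KU with KC:CU = 4:1 ⇒ C = (1/5, 4/5)
3. F lies on line WK with WF:FK = -5:2 ⇒ F = (4/3, -1/3)
4. V is the intersection of line DK and line UH ⇒ V = (0, 2/3)
2·[WCH] = 3/10, 2·[VHF] = 8/9
[WCH]:[VHF] = 3/10:8/9 = 27/80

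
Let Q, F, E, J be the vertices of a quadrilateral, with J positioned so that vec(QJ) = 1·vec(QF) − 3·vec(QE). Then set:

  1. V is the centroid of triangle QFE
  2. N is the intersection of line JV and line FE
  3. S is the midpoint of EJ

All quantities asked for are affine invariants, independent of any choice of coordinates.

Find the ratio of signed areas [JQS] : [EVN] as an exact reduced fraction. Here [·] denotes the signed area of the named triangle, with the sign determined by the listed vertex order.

[JQS]:[EVN] = -6

Choose coordinates Q = (0, 0), F = (1, 0), E = (0, 1), J = (1, -3).
1. V is the centroid of triangle QFE ⇒ V = (1/3, 1/3)
2. N is the intersection of line JV and line FE ⇒ N = (1/4, 3/4)
3. S is the midpoint of EJ ⇒ S = (1/2, -1)
2·[JQS] = -1/2, 2·[EVN] = 1/12
[JQS]:[EVN] = -1/2:1/12 = -6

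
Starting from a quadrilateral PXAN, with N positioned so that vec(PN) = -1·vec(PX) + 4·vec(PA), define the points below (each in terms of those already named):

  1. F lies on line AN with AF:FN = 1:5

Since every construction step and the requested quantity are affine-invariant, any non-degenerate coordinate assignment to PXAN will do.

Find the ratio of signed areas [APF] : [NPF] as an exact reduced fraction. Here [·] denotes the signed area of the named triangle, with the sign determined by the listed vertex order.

[APF]:[NPF] = -1/5

Set P = (0, 0), X = (1, 0), A = (0, 1), N = (-1, 4); any affine frame gives the same invariant.
1. F lies on line AN with AF:FN = 1:5 ⇒ F = (-1/6, 3/2)
2·[APF] = -1/6, 2·[NPF] = 5/6
[APF]:[NPF] = -1/6:5/6 = -1/5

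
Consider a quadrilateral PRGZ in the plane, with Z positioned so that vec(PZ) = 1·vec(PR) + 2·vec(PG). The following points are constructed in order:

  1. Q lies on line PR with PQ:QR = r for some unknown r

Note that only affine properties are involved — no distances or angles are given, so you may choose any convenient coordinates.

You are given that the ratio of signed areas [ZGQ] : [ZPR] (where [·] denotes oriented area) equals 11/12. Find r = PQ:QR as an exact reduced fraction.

Assign P = (0, 0), R = (1, 0), G = (0, 1), Z = (1, 2) — the answer is frame-independent, so this choice is without loss of generality.
1. With PQ:QR = r, write λ = r/(r+1) so Q = P + λ·(R−P); Q is affine-linear in λ
Every point depending on Q is an affine combination of Q and λ-independent points, so each such coordinate is linear in λ; the λ² term in each signed area is a multiple of (R−P)×(R−P) = 0, so 2·[ZGQ] and 2·[ZPR] are each linear in λ. Evaluating at λ=0 and λ=1:
  2·[ZGQ] = λ + 1,   2·[ZPR] = 2
So [ZGQ]:[ZPR] = (λ + 1) / (2). Setting this equal to 11/12:
  λ + 1 = 11/12·(2)  ⇒  λ = 5/6
Then r = λ/(1−λ) = (5/6)/(1/6) = 5. Check: with r = 5, Q = (5/6, 0) and [ZGQ]:[ZPR] = 11/12 as required.

r = 5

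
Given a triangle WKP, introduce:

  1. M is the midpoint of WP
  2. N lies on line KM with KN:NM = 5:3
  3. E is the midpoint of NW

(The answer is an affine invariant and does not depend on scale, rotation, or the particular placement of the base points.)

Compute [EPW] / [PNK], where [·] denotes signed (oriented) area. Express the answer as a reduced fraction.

Work in coordinates with W = (0, 0), K = (1, 0), P = (0, 1).
1. M is the midpoint of WP ⇒ M = (0, 1/2)
2. N lies on line KM with KN:NM = 5:3 ⇒ N = (3/8, 5/16)
3. E is the midpoint of NW ⇒ E = (3/16, 5/32)
2·[EPW] = 3/16, 2·[PNK] = 5/16
[EPW]:[PNK] = 3/16:5/16 = 3/5

[EPW]:[PNK] = 3/5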